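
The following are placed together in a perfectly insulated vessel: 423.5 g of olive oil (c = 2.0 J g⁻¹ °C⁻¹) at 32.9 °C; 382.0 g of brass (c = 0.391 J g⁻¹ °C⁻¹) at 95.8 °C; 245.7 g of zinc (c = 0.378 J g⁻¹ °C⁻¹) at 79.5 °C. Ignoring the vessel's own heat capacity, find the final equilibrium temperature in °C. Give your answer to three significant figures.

T_f = 45.5 °C

Σ mᵢcᵢ(T − Tᵢ) = 0  ⇒  T = Σ mᵢcᵢTᵢ / Σ mᵢcᵢ
Σ mᵢcᵢ = 423.5×2.0 + 382.0×0.391 + 245.7×0.378 = 1089.2366
Σ mᵢcᵢTᵢ = 847×32.9 + 149.362×95.8 + 92.8746×79.5 = 49559
T = 49559 / 1089.2366 = 45.50 °C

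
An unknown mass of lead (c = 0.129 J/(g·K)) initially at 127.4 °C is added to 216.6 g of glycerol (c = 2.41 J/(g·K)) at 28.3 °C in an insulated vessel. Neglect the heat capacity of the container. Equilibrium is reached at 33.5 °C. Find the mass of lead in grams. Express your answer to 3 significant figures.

q_gained = (216.6 × 2.41) × (33.5 − 28.3) = 2714 J
q_lost = m × 0.129 × (127.4 − 33.5) = 12.1131 m
m = 2714 / 12.1131 = 224 g

m = 224 g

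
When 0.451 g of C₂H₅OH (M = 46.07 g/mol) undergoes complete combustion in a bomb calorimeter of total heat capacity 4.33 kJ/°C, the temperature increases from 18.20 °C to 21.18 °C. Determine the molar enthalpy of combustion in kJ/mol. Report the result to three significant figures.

ΔH = -1320 kJ/mol

ΔT = 21.18 − 18.20 = 2.98 °C
q_cal = C_cal × ΔT = 4.33 × 2.98 = 12.9034 kJ
n = 0.451 / 46.07 = 0.009789 mol
q_rxn = −q_cal = -12.9034 kJ
ΔH = -12.9034 / 0.009789 = -1318 kJ/mol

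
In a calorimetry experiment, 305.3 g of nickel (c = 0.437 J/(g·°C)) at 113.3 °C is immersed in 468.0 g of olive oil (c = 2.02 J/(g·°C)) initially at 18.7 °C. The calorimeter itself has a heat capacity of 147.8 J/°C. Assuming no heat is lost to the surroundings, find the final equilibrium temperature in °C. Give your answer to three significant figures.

T_f = 29.0 °C

Heat lost by nickel = heat gained by olive oil + calorimeter.
(305.3)(0.437)(113.3 − T) = [(468.0)(2.02) + 147.8](T − 18.7)
133.4161 (113.3 − T) = 1093.16 (T − 18.7)
15116 − 133.4161 T = 1093.16 T − 20442
35558 = 1226.5761 T
T = 28.99 °C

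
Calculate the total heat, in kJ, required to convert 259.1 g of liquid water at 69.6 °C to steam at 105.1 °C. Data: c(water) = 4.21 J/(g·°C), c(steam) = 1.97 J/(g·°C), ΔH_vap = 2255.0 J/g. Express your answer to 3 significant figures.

q = 620 kJ

q1 (heat water 69.6→100.0 °C): 259.1 × 4.21 × 30.4 = 33161 J
q2 (vaporize at 100 °C): 259.1 × 2255.0 = 584271 J
q3 (heat steam 100.0→105.1 °C): 259.1 × 1.97 × 5.1 = 2603 J
Total: 33161 + 584271 + 2603 = 620035 J = 620 kJ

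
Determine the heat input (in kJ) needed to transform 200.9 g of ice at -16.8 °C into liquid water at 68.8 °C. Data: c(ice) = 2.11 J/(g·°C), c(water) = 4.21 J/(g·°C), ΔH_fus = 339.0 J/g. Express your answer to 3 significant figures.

q = 133 kJ

q1 (heat ice -16.8→0.0 °C): 200.9 × 2.11 × 16.8 = 7122 J
q2 (melt at 0 °C): 200.9 × 339.0 = 68105 J
q3 (heat water 0.0→68.8 °C): 200.9 × 4.21 × 68.8 = 58190 J
Total: 7122 + 68105 + 58190 = 133417 J = 133 kJ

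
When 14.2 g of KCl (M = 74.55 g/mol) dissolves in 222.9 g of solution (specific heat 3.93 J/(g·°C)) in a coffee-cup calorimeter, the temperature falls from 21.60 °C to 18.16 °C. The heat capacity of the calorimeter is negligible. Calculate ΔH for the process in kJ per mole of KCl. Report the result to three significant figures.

ΔH = 15.8 kJ/mol

|ΔT| = |18.16 − 21.60| = 3.44 °C
|q_surr| = (222.9 × 3.93) × 3.44 = 875.997 × 3.44 = 3013 J
n(KCl) = 14.2 / 74.55 = 0.1905 mol
Temperature fell, so q_rxn = +|q_surr| = 3.013 kJ
ΔH = q_rxn / n = 15.82 kJ/mol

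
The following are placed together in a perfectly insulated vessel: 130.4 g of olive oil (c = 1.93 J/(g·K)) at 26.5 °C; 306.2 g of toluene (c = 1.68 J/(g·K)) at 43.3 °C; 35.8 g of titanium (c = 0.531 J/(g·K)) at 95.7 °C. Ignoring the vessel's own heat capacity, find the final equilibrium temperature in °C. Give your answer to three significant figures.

Σ mᵢcᵢ(T − Tᵢ) = 0  ⇒  T = Σ mᵢcᵢTᵢ / Σ mᵢcᵢ
Σ mᵢcᵢ = 130.4×1.93 + 306.2×1.68 + 35.8×0.531 = 785.0978
Σ mᵢcᵢTᵢ = 251.672×26.5 + 514.416×43.3 + 19.0098×95.7 = 30763
T = 30763 / 785.0978 = 39.18 °C

T_f = 39.2 °C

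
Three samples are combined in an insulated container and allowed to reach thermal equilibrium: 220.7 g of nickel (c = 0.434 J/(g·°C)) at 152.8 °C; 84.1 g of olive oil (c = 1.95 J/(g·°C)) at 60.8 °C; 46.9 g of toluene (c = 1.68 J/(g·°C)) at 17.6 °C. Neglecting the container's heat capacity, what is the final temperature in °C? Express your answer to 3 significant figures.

Σ mᵢcᵢ(T − Tᵢ) = 0  ⇒  T = Σ mᵢcᵢTᵢ / Σ mᵢcᵢ
Σ mᵢcᵢ = 220.7×0.434 + 84.1×1.95 + 46.9×1.68 = 338.5708
Σ mᵢcᵢTᵢ = 95.7838×152.8 + 163.995×60.8 + 78.792×17.6 = 25993
T = 25993 / 338.5708 = 76.77 °C

T_f = 76.8 °C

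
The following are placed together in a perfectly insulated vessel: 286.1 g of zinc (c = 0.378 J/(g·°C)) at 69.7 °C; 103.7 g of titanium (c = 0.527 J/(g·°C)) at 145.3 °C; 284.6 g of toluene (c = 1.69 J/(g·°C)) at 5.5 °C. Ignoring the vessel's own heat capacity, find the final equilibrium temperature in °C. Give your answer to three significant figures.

T_f = 28.2 °C

Σ mᵢcᵢ(T − Tᵢ) = 0  ⇒  T = Σ mᵢcᵢTᵢ / Σ mᵢcᵢ
Σ mᵢcᵢ = 286.1×0.378 + 103.7×0.527 + 284.6×1.69 = 643.7697
Σ mᵢcᵢTᵢ = 108.1458×69.7 + 54.6499×145.3 + 480.974×5.5 = 18124
T = 18124 / 643.7697 = 28.15 °C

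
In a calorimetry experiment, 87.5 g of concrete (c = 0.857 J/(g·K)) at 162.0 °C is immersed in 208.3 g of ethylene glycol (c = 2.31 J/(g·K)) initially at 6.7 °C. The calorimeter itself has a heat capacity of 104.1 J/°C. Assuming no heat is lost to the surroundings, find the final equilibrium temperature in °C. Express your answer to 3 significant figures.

T_f = 24.3 °C

Heat lost by concrete = heat gained by ethylene glycol + calorimeter.
(87.5)(0.857)(162.0 − T) = [(208.3)(2.31) + 104.1](T − 6.7)
74.9875 (162.0 − T) = 585.273 (T − 6.7)
12148 − 74.9875 T = 585.273 T − 3921.3
16069.3 = 660.2605 T
T = 24.34 °C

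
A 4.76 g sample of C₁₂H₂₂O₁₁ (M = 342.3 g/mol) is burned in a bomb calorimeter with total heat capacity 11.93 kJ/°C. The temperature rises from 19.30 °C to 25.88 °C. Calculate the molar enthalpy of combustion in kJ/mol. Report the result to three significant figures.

ΔH = -5650 kJ/mol

ΔT = 25.88 − 19.30 = 6.58 °C
q_cal = C_cal × ΔT = 11.93 × 6.58 = 78.4994 kJ
n = 4.76 / 342.3 = 0.013906 mol
q_rxn = −q_cal = -78.4994 kJ
ΔH = -78.4994 / 0.013906 = -5645 kJ/mol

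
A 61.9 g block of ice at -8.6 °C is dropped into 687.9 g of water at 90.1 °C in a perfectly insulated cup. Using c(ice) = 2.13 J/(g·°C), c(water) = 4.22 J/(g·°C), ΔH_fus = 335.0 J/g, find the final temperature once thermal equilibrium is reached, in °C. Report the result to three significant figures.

Heat to bring ice to 0 °C and melt it: q₁ = 61.9×2.13×8.6 + 61.9×335.0 = 21870.4 J
Heat the water can supply cooling to 0 °C: 687.9×4.22×90.1 = 261554.7 J > q₁, so all ice melts.
Energy balance: 687.9×4.22×(90.1 − T) = 21870.4 + 61.9×4.22×(T − 0)
2902.938(90.1 − T) = 21870.4 + 261.218 T
261554.7 − 21870.4 = 3164.156 T
T = 239684.3 / 3164.156 = 75.7498 °C

T_f = 75.7 °C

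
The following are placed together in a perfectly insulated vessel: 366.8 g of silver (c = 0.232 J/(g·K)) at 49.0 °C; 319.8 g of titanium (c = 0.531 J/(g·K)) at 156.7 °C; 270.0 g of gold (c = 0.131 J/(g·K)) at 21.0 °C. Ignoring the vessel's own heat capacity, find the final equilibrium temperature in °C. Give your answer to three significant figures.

Σ mᵢcᵢ(T − Tᵢ) = 0  ⇒  T = Σ mᵢcᵢTᵢ / Σ mᵢcᵢ
Σ mᵢcᵢ = 366.8×0.232 + 319.8×0.531 + 270.0×0.131 = 290.2814
Σ mᵢcᵢTᵢ = 85.0976×49.0 + 169.8138×156.7 + 35.37×21.0 = 31522
T = 31522 / 290.2814 = 108.6 °C

T_f = 109 °C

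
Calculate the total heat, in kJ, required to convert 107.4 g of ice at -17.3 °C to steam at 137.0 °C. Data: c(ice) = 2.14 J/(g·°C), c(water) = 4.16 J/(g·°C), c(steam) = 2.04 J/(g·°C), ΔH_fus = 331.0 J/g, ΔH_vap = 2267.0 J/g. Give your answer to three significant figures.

q1 (heat ice -17.3→0.0 °C): 107.4 × 2.14 × 17.3 = 3976 J
q2 (melt at 0 °C): 107.4 × 331.0 = 35549 J
q3 (heat water 0.0→100.0 °C): 107.4 × 4.16 × 100.0 = 44678 J
q4 (vaporize at 100 °C): 107.4 × 2267.0 = 243476 J
q5 (heat steam 100.0→137.0 °C): 107.4 × 2.04 × 37.0 = 8107 J
Total: 3976 + 35549 + 44678 + 243476 + 8107 = 335786 J = 336 kJ

q = 336 kJ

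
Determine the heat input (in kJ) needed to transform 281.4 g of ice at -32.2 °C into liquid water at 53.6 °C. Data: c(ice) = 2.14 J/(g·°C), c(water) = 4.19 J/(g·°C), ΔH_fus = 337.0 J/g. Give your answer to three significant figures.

q1 (heat ice -32.2→0.0 °C): 281.4 × 2.14 × 32.2 = 19391 J
q2 (melt at 0 °C): 281.4 × 337.0 = 94832 J
q3 (heat water 0.0→53.6 °C): 281.4 × 4.19 × 53.6 = 63198 J
Total: 19391 + 94832 + 63198 = 177421 J = 177 kJ

q = 177 kJ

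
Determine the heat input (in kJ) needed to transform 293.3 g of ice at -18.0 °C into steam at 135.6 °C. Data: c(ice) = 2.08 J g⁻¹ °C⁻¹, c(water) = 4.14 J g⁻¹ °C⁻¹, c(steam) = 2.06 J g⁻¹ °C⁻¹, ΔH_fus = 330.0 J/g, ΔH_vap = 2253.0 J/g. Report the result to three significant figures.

q1 (heat ice -18.0→0.0 °C): 293.3 × 2.08 × 18.0 = 10981 J
q2 (melt at 0 °C): 293.3 × 330.0 = 96789 J
q3 (heat water 0.0→100.0 °C): 293.3 × 4.14 × 100.0 = 121426 J
q4 (vaporize at 100 °C): 293.3 × 2253.0 = 660805 J
q5 (heat steam 100.0→135.6 °C): 293.3 × 2.06 × 35.6 = 21509 J
Total: 10981 + 96789 + 121426 + 660805 + 21509 = 911510 J = 912 kJ

q = 912 kJ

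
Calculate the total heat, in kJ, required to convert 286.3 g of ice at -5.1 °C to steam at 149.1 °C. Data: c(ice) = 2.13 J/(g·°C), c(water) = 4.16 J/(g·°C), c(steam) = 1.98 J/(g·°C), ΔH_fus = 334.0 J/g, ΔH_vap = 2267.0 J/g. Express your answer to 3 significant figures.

q = 895 kJ

q1 (heat ice -5.1→0.0 °C): 286.3 × 2.13 × 5.1 = 3110 J
q2 (melt at 0 °C): 286.3 × 334.0 = 95624 J
q3 (heat water 0.0→100.0 °C): 286.3 × 4.16 × 100.0 = 119101 J
q4 (vaporize at 100 °C): 286.3 × 2267.0 = 649042 J
q5 (heat steam 100.0→149.1 °C): 286.3 × 1.98 × 49.1 = 27834 J
Total: 3110 + 95624 + 119101 + 649042 + 27834 = 894711 J = 895 kJ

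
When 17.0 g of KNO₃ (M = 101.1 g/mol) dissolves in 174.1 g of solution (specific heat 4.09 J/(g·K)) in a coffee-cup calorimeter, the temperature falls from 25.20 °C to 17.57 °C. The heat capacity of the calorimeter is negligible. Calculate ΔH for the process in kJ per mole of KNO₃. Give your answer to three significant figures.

|ΔT| = |17.57 − 25.20| = 7.63 °C
|q_surr| = (174.1 × 4.09) × 7.63 = 712.069 × 7.63 = 5433 J
n(KNO₃) = 17.0 / 101.1 = 0.1682 mol
Temperature fell, so q_rxn = +|q_surr| = 5.433 kJ
ΔH = q_rxn / n = 32.30 kJ/mol

ΔH = 32.3 kJ/mol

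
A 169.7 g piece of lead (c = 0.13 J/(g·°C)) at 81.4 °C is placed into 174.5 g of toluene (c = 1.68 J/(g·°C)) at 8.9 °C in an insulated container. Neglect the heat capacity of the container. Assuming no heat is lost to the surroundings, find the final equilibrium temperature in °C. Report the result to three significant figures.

Heat lost by lead = heat gained by toluene.
(169.7)(0.13)(81.4 − T) = (174.5)(1.68)(T − 8.9)
22.061 (81.4 − T) = 293.16 (T − 8.9)
1795.8 − 22.061 T = 293.16 T − 2609.1
4404.9 = 315.221 T
T = 13.97 °C

T_f = 14.0 °C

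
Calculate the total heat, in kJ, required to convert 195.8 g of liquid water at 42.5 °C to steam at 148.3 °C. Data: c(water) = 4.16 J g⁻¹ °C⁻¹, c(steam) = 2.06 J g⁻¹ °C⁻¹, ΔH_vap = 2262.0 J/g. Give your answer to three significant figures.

q1 (heat water 42.5→100.0 °C): 195.8 × 4.16 × 57.5 = 46835 J
q2 (vaporize at 100 °C): 195.8 × 2262.0 = 442900 J
q3 (heat steam 100.0→148.3 °C): 195.8 × 2.06 × 48.3 = 19482 J
Total: 46835 + 442900 + 19482 = 509217 J = 509 kJ

q = 509 kJ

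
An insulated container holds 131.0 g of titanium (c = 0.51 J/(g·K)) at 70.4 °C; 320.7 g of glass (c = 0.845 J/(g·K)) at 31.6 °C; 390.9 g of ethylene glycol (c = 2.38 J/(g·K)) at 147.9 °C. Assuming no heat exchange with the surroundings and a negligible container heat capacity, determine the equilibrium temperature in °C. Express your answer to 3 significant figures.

T_f = 119 °C

Σ mᵢcᵢ(T − Tᵢ) = 0  ⇒  T = Σ mᵢcᵢTᵢ / Σ mᵢcᵢ
Σ mᵢcᵢ = 131.0×0.51 + 320.7×0.845 + 390.9×2.38 = 1268.1435
Σ mᵢcᵢTᵢ = 66.81×70.4 + 270.9915×31.6 + 930.342×147.9 = 150860
T = 150860 / 1268.1435 = 119.0 °C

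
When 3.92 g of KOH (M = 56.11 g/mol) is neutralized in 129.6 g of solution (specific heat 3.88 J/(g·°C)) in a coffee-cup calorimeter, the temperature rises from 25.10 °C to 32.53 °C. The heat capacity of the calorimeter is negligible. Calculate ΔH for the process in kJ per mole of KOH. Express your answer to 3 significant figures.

|ΔT| = |32.53 − 25.10| = 7.43 °C
|q_surr| = (129.6 × 3.88) × 7.43 = 502.848 × 7.43 = 3736 J
n(KOH) = 3.92 / 56.11 = 0.06986 mol
Temperature rose, so q_rxn = −|q_surr| = -3.736 kJ
ΔH = q_rxn / n = -53.48 kJ/mol

ΔH = -53.5 kJ/mol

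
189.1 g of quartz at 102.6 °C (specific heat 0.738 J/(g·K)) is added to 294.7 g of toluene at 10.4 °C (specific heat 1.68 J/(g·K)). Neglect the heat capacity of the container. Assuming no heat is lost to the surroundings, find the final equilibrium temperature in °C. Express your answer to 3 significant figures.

T_f = 30.7 °C

Heat lost by quartz = heat gained by toluene.
(189.1)(0.738)(102.6 − T) = (294.7)(1.68)(T − 10.4)
139.5558 (102.6 − T) = 495.096 (T − 10.4)
14318 − 139.5558 T = 495.096 T − 5149.0
19467.0 = 634.6518 T
T = 30.67 °C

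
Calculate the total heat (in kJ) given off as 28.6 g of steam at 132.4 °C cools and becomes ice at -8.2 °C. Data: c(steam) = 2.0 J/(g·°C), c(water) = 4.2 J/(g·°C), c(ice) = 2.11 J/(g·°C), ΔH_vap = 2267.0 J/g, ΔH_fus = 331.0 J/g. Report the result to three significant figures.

q = 88.7 kJ

q1 (cool steam 132.4→100 °C): 28.6 × 2.0 × 32.4 = 1853 J
q2 (condense at 100 °C): 28.6 × 2267.0 = 64836 J
q3 (cool water 100→0 °C): 28.6 × 4.2 × 100.0 = 12012 J
q4 (freeze at 0 °C): 28.6 × 331.0 = 9467 J
q5 (cool ice 0→-8.2 °C): 28.6 × 2.11 × 8.2 = 495 J
Total: 1853 + 64836 + 12012 + 9467 + 495 = 88663 J = 88.7 kJ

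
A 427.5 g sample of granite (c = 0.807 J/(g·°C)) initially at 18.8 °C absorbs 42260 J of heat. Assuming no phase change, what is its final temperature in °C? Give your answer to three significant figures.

ΔT = q / (m c) = 42260 / (427.5 × 0.807) = 122.5 °C
T_f = 18.8 + 122.5 = 141.3 °C

T_f = 141 °C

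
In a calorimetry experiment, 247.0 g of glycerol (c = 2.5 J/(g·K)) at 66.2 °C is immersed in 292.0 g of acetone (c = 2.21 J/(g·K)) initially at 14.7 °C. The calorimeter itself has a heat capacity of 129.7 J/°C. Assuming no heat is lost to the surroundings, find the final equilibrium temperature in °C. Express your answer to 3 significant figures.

T_f = 37.5 °C

Heat lost by glycerol = heat gained by acetone + calorimeter.
(247.0)(2.5)(66.2 − T) = [(292.0)(2.21) + 129.7](T − 14.7)
617.5 (66.2 − T) = 775.02 (T − 14.7)
40879 − 617.5 T = 775.02 T − 11393
52272 = 1392.52 T
T = 37.54 °C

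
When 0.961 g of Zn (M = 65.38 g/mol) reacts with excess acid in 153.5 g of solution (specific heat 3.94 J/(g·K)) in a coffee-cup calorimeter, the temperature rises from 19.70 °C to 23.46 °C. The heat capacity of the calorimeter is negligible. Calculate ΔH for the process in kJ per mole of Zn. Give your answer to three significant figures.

ΔH = -155 kJ/mol

|ΔT| = |23.46 − 19.70| = 3.76 °C
|q_surr| = (153.5 × 3.94) × 3.76 = 604.79 × 3.76 = 2274 J
n(Zn) = 0.961 / 65.38 = 0.01470 mol
Temperature rose, so q_rxn = −|q_surr| = -2.274 kJ
ΔH = q_rxn / n = -154.7 kJ/mol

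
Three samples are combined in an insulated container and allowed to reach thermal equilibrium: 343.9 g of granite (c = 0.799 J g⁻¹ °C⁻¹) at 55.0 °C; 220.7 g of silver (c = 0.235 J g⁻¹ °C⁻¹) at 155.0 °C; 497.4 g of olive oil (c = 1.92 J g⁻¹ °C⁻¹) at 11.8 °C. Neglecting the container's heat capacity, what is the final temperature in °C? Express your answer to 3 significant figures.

Σ mᵢcᵢ(T − Tᵢ) = 0  ⇒  T = Σ mᵢcᵢTᵢ / Σ mᵢcᵢ
Σ mᵢcᵢ = 343.9×0.799 + 220.7×0.235 + 497.4×1.92 = 1281.6486
Σ mᵢcᵢTᵢ = 274.7761×55.0 + 51.8645×155.0 + 955.008×11.8 = 34421
T = 34421 / 1281.6486 = 26.86 °C

T_f = 26.9 °C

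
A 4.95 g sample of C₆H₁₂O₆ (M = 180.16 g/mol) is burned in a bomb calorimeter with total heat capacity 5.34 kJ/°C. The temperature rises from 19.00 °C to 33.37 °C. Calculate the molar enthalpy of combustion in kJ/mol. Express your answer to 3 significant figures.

ΔH = -2790 kJ/mol

ΔT = 33.37 − 19.00 = 14.37 °C
q_cal = C_cal × ΔT = 5.34 × 14.37 = 76.7358 kJ
n = 4.95 / 180.16 = 0.02748 mol
q_rxn = −q_cal = -76.7358 kJ
ΔH = -76.7358 / 0.02748 = -2792 kJ/mol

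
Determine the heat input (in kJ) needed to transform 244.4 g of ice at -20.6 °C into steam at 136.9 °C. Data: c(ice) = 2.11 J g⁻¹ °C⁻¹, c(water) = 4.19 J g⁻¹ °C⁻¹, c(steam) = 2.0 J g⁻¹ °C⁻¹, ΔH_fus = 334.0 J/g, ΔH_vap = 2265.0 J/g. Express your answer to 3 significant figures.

q = 766 kJ

q1 (heat ice -20.6→0.0 °C): 244.4 × 2.11 × 20.6 = 10623 J
q2 (melt at 0 °C): 244.4 × 334.0 = 81630 J
q3 (heat water 0.0→100.0 °C): 244.4 × 4.19 × 100.0 = 102404 J
q4 (vaporize at 100 °C): 244.4 × 2265.0 = 553566 J
q5 (heat steam 100.0→136.9 °C): 244.4 × 2.0 × 36.9 = 18037 J
Total: 10623 + 81630 + 102404 + 553566 + 18037 = 766260 J = 766 kJ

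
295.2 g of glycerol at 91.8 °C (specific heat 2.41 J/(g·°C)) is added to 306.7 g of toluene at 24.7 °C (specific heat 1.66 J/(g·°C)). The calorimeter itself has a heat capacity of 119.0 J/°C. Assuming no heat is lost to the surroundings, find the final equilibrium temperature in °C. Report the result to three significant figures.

Heat lost by glycerol = heat gained by toluene + calorimeter.
(295.2)(2.41)(91.8 − T) = [(306.7)(1.66) + 119.0](T − 24.7)
711.432 (91.8 − T) = 628.122 (T − 24.7)
65309 − 711.432 T = 628.122 T − 15515
80824 = 1339.554 T
T = 60.34 °C

T_f = 60.3 °C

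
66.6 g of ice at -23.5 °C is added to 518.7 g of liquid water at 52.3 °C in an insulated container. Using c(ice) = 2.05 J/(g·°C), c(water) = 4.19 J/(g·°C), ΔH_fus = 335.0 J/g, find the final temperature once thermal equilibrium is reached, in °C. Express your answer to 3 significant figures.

Heat to bring ice to 0 °C and melt it: q₁ = 66.6×2.05×23.5 + 66.6×335.0 = 25519 J
Heat the water can supply cooling to 0 °C: 518.7×4.19×52.3 = 113666 J > q₁, so all ice melts.
Energy balance: 518.7×4.19×(52.3 − T) = 25519 + 66.6×4.19×(T − 0)
2173.353(52.3 − T) = 25519 + 279.054 T
113666 − 25519 = 2452.407 T
T = 88147 / 2452.407 = 35.94 °C

T_f = 35.9 °C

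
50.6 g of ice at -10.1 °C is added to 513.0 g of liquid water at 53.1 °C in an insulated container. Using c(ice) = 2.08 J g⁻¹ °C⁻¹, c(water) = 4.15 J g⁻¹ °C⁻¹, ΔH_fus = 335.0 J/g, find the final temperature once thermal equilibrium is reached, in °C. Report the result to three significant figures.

T_f = 40.6 °C

Heat to bring ice to 0 °C and melt it: q₁ = 50.6×2.08×10.1 + 50.6×335.0 = 18014 J
Heat the water can supply cooling to 0 °C: 513.0×4.15×53.1 = 113047 J > q₁, so all ice melts.
Energy balance: 513.0×4.15×(53.1 − T) = 18014 + 50.6×4.15×(T − 0)
2128.95(53.1 − T) = 18014 + 209.99 T
113047 − 18014 = 2338.94 T
T = 95033 / 2338.94 = 40.63 °C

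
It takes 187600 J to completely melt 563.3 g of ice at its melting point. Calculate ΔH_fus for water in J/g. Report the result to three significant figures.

ΔH_fus = 333 J/g

ΔH_fus = q / m = 187600 / 563.3 = 333 J/g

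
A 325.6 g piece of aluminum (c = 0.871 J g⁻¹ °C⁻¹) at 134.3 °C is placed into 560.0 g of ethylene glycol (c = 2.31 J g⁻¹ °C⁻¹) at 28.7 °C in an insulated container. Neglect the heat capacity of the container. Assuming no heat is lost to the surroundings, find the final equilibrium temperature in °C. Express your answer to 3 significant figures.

Heat lost by aluminum = heat gained by ethylene glycol.
(325.6)(0.871)(134.3 − T) = (560.0)(2.31)(T − 28.7)
283.5976 (134.3 − T) = 1293.6 (T − 28.7)
38087 − 283.5976 T = 1293.6 T − 37126
75213 = 1577.1976 T
T = 47.69 °C

T_f = 47.7 °C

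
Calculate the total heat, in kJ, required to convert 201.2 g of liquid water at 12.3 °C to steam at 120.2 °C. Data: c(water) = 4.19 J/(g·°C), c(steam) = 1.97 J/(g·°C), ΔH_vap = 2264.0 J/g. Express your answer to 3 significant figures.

q1 (heat water 12.3→100.0 °C): 201.2 × 4.19 × 87.7 = 73934 J
q2 (vaporize at 100 °C): 201.2 × 2264.0 = 455517 J
q3 (heat steam 100.0→120.2 °C): 201.2 × 1.97 × 20.2 = 8007 J
Total: 73934 + 455517 + 8007 = 537458 J = 537 kJ

q = 537 kJ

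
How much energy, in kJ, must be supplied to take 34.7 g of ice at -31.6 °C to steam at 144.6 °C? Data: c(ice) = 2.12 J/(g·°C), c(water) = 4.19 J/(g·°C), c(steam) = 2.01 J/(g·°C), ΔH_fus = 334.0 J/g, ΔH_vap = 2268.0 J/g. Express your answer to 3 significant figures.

q = 110 kJ

q1 (heat ice -31.6→0.0 °C): 34.7 × 2.12 × 31.6 = 2325 J
q2 (melt at 0 °C): 34.7 × 334.0 = 11590 J
q3 (heat water 0.0→100.0 °C): 34.7 × 4.19 × 100.0 = 14539 J
q4 (vaporize at 100 °C): 34.7 × 2268.0 = 78700 J
q5 (heat steam 100.0→144.6 °C): 34.7 × 2.01 × 44.6 = 3111 J
Total: 2325 + 11590 + 14539 + 78700 + 3111 = 110265 J = 110 kJ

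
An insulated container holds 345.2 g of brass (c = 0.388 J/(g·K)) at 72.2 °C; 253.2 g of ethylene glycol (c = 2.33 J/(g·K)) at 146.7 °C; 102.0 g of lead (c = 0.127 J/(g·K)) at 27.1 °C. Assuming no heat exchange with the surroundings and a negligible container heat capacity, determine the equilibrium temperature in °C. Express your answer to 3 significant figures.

Σ mᵢcᵢ(T − Tᵢ) = 0  ⇒  T = Σ mᵢcᵢTᵢ / Σ mᵢcᵢ
Σ mᵢcᵢ = 345.2×0.388 + 253.2×2.33 + 102.0×0.127 = 736.8476
Σ mᵢcᵢTᵢ = 133.9376×72.2 + 589.956×146.7 + 12.954×27.1 = 96568
T = 96568 / 736.8476 = 131.1 °C

T_f = 131 °C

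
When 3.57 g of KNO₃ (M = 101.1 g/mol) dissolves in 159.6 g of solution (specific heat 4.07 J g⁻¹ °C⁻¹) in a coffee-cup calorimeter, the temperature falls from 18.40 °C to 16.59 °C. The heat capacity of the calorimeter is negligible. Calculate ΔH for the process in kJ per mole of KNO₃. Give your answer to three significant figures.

ΔH = 33.3 kJ/mol

|ΔT| = |16.59 − 18.40| = 1.81 °C
|q_surr| = (159.6 × 4.07) × 1.81 = 649.572 × 1.81 = 1176 J
n(KNO₃) = 3.57 / 101.1 = 0.03531 mol
Temperature fell, so q_rxn = +|q_surr| = 1.176 kJ
ΔH = q_rxn / n = 33.31 kJ/mol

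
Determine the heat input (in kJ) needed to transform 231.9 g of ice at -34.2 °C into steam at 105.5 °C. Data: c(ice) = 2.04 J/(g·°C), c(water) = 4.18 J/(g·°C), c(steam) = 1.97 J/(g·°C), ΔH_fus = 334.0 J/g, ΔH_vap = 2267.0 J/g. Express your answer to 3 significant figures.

q1 (heat ice -34.2→0.0 °C): 231.9 × 2.04 × 34.2 = 16179 J
q2 (melt at 0 °C): 231.9 × 334.0 = 77455 J
q3 (heat water 0.0→100.0 °C): 231.9 × 4.18 × 100.0 = 96934 J
q4 (vaporize at 100 °C): 231.9 × 2267.0 = 525717 J
q5 (heat steam 100.0→105.5 °C): 231.9 × 1.97 × 5.5 = 2513 J
Total: 16179 + 77455 + 96934 + 525717 + 2513 = 718798 J = 719 kJ

q = 719 kJ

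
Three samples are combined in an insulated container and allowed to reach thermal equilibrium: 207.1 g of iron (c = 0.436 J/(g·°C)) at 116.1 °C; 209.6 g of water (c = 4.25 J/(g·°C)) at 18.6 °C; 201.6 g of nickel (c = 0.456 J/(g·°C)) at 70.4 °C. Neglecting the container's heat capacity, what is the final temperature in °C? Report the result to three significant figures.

Σ mᵢcᵢ(T − Tᵢ) = 0  ⇒  T = Σ mᵢcᵢTᵢ / Σ mᵢcᵢ
Σ mᵢcᵢ = 207.1×0.436 + 209.6×4.25 + 201.6×0.456 = 1073.0252
Σ mᵢcᵢTᵢ = 90.2956×116.1 + 890.8×18.6 + 91.9296×70.4 = 33524
T = 33524 / 1073.0252 = 31.24 °C

T_f = 31.2 °C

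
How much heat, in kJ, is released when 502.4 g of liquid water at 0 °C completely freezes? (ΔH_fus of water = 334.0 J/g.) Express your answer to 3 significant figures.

q = 168 kJ

q = m × ΔH_fus = 502.4 × 334.0 = 167800 J = 168 kJ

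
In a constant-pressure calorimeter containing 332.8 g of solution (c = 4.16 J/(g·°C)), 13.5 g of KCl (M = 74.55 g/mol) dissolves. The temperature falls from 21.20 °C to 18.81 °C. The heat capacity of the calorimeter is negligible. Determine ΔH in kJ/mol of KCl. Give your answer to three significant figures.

|ΔT| = |18.81 − 21.20| = 2.39 °C
|q_surr| = (332.8 × 4.16) × 2.39 = 1384.448 × 2.39 = 3309 J
n(KCl) = 13.5 / 74.55 = 0.1811 mol
Temperature fell, so q_rxn = +|q_surr| = 3.309 kJ
ΔH = q_rxn / n = 18.27 kJ/mol

ΔH = 18.3 kJ/mol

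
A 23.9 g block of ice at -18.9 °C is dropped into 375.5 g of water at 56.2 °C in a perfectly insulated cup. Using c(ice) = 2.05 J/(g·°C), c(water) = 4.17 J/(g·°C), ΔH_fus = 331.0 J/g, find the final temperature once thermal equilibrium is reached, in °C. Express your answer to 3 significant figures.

Heat to bring ice to 0 °C and melt it: q₁ = 23.9×2.05×18.9 + 23.9×331.0 = 8836.9 J
Heat the water can supply cooling to 0 °C: 375.5×4.17×56.2 = 87999.9 J > q₁, so all ice melts.
Energy balance: 375.5×4.17×(56.2 − T) = 8836.9 + 23.9×4.17×(T − 0)
1565.835(56.2 − T) = 8836.9 + 99.663 T
87999.9 − 8836.9 = 1665.498 T
T = 79163.0 / 1665.498 = 47.53 °C

T_f = 47.5 °C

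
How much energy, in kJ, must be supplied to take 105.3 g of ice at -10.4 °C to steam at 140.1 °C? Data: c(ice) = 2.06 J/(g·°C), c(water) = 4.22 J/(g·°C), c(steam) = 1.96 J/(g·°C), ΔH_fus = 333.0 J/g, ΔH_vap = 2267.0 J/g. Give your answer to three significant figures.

q1 (heat ice -10.4→0.0 °C): 105.3 × 2.06 × 10.4 = 2256 J
q2 (melt at 0 °C): 105.3 × 333.0 = 35065 J
q3 (heat water 0.0→100.0 °C): 105.3 × 4.22 × 100.0 = 44437 J
q4 (vaporize at 100 °C): 105.3 × 2267.0 = 238715 J
q5 (heat steam 100.0→140.1 °C): 105.3 × 1.96 × 40.1 = 8276 J
Total: 2256 + 35065 + 44437 + 238715 + 8276 = 328749 J = 329 kJ

q = 329 kJ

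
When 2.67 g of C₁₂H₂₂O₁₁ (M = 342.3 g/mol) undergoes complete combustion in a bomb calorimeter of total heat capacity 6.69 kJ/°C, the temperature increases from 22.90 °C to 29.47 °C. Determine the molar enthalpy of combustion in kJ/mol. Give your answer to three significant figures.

ΔT = 29.47 − 22.90 = 6.57 °C
q_cal = C_cal × ΔT = 6.69 × 6.57 = 43.9533 kJ
n = 2.67 / 342.3 = 0.0078002 mol
q_rxn = −q_cal = -43.9533 kJ
ΔH = -43.9533 / 0.0078002 = -5634.9 kJ/mol

ΔH = -5630 kJ/mol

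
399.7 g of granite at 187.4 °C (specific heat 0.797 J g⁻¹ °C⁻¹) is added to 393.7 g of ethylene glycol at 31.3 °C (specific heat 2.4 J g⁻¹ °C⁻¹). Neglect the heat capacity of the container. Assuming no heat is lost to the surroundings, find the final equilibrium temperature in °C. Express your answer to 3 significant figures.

T_f = 70.7 °C

Heat lost by granite = heat gained by ethylene glycol.
(399.7)(0.797)(187.4 − T) = (393.7)(2.4)(T − 31.3)
318.5609 (187.4 − T) = 944.88 (T − 31.3)
59698 − 318.5609 T = 944.88 T − 29575
89273 = 1263.4409 T
T = 70.66 °C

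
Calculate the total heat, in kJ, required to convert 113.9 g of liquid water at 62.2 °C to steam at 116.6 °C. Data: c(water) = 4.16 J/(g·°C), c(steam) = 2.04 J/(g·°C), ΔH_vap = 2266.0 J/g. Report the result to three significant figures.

q = 280 kJ

q1 (heat water 62.2→100.0 °C): 113.9 × 4.16 × 37.8 = 17911 J
q2 (vaporize at 100 °C): 113.9 × 2266.0 = 258097 J
q3 (heat steam 100.0→116.6 °C): 113.9 × 2.04 × 16.6 = 3857 J
Total: 17911 + 258097 + 3857 = 279865 J = 280 kJ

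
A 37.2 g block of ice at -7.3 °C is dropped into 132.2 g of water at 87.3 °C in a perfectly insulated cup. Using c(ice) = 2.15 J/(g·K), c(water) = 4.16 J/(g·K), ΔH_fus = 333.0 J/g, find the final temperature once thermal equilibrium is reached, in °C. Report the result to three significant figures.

Heat to bring ice to 0 °C and melt it: q₁ = 37.2×2.15×7.3 + 37.2×333.0 = 12971 J
Heat the water can supply cooling to 0 °C: 132.2×4.16×87.3 = 48010.8 J > q₁, so all ice melts.
Energy balance: 132.2×4.16×(87.3 − T) = 12971 + 37.2×4.16×(T − 0)
549.952(87.3 − T) = 12971 + 154.752 T
48010.8 − 12971 = 704.704 T
T = 35039.8 / 704.704 = 49.72 °C

T_f = 49.7 °C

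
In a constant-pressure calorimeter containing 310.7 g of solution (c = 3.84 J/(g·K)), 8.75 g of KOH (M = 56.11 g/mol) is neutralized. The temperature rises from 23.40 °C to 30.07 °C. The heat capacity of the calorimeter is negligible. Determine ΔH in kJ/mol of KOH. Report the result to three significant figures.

ΔH = -51.0 kJ/mol

|ΔT| = |30.07 − 23.40| = 6.67 °C
|q_surr| = (310.7 × 3.84) × 6.67 = 1193.088 × 6.67 = 7958 J
n(KOH) = 8.75 / 56.11 = 0.1559 mol
Temperature rose, so q_rxn = −|q_surr| = -7.958 kJ
ΔH = q_rxn / n = -51.046 kJ/mol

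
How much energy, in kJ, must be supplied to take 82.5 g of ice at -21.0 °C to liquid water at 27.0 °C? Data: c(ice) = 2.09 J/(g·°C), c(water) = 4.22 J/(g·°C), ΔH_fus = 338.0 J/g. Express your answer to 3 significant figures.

q = 40.9 kJ

q1 (heat ice -21.0→0.0 °C): 82.5 × 2.09 × 21.0 = 3621 J
q2 (melt at 0 °C): 82.5 × 338.0 = 27885 J
q3 (heat water 0.0→27.0 °C): 82.5 × 4.22 × 27.0 = 9400 J
Total: 3621 + 27885 + 9400 = 40906 J = 40.9 kJ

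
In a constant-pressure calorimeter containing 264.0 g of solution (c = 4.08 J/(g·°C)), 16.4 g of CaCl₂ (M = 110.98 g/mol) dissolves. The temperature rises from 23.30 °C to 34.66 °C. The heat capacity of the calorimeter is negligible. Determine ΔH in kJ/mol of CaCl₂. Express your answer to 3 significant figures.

ΔH = -82.8 kJ/mol

|ΔT| = |34.66 − 23.30| = 11.36 °C
|q_surr| = (264.0 × 4.08) × 11.36 = 1077.12 × 11.36 = 12240 J
n(CaCl₂) = 16.4 / 110.98 = 0.1478 mol
Temperature rose, so q_rxn = −|q_surr| = -12.24 kJ
ΔH = q_rxn / n = -82.81 kJ/mol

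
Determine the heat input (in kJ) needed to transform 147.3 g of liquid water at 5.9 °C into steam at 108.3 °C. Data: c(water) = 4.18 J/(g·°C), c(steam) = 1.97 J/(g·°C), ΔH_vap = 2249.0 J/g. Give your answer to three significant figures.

q1 (heat water 5.9→100.0 °C): 147.3 × 4.18 × 94.1 = 57939 J
q2 (vaporize at 100 °C): 147.3 × 2249.0 = 331278 J
q3 (heat steam 100.0→108.3 °C): 147.3 × 1.97 × 8.3 = 2409 J
Total: 57939 + 331278 + 2409 = 391626 J = 392 kJ

q = 392 kJ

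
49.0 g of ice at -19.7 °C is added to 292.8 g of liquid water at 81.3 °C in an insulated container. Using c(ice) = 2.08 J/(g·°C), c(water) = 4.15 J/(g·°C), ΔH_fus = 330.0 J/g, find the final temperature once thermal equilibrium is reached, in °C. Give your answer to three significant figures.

Heat to bring ice to 0 °C and melt it: q₁ = 49.0×2.08×19.7 + 49.0×330.0 = 18178 J
Heat the water can supply cooling to 0 °C: 292.8×4.15×81.3 = 98789.3 J > q₁, so all ice melts.
Energy balance: 292.8×4.15×(81.3 − T) = 18178 + 49.0×4.15×(T − 0)
1215.12(81.3 − T) = 18178 + 203.35 T
98789.3 − 18178 = 1418.47 T
T = 80611.3 / 1418.47 = 56.83 °C

T_f = 56.8 °C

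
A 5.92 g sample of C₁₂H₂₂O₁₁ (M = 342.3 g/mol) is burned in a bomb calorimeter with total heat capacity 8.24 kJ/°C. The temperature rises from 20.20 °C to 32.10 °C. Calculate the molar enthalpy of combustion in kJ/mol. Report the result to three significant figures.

ΔH = -5670 kJ/mol

ΔT = 32.10 − 20.20 = 11.90 °C
q_cal = C_cal × ΔT = 8.24 × 11.90 = 98.056 kJ
n = 5.92 / 342.3 = 0.01729 mol
q_rxn = −q_cal = -98.056 kJ
ΔH = -98.056 / 0.01729 = -5671 kJ/mol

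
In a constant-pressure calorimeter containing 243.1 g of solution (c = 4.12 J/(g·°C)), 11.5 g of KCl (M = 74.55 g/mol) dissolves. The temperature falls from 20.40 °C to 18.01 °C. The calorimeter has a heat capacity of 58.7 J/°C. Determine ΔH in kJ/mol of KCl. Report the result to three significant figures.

|ΔT| = |18.01 − 20.40| = 2.39 °C
|q_surr| = (243.1 × 4.12 + 58.7) × 2.39 = 1060.272 × 2.39 = 2534 J
n(KCl) = 11.5 / 74.55 = 0.1543 mol
Temperature fell, so q_rxn = +|q_surr| = 2.534 kJ
ΔH = q_rxn / n = 16.42 kJ/mol

ΔH = 16.4 kJ/mol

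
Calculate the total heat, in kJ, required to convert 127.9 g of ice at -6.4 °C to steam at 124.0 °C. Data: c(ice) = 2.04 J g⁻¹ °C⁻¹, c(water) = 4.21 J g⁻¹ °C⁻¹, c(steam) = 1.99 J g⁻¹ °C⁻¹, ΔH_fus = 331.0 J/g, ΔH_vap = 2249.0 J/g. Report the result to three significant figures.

q = 392 kJ

q1 (heat ice -6.4→0.0 °C): 127.9 × 2.04 × 6.4 = 1670 J
q2 (melt at 0 °C): 127.9 × 331.0 = 42335 J
q3 (heat water 0.0→100.0 °C): 127.9 × 4.21 × 100.0 = 53846 J
q4 (vaporize at 100 °C): 127.9 × 2249.0 = 287647 J
q5 (heat steam 100.0→124.0 °C): 127.9 × 1.99 × 24.0 = 6109 J
Total: 1670 + 42335 + 53846 + 287647 + 6109 = 391607 J = 392 kJ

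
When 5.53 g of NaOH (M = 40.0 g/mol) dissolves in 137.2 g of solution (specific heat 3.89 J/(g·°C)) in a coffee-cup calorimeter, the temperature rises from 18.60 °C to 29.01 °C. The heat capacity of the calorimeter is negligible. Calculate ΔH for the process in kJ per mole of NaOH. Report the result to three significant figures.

ΔH = -40.2 kJ/mol

|ΔT| = |29.01 − 18.60| = 10.41 °C
|q_surr| = (137.2 × 3.89) × 10.41 = 533.708 × 10.41 = 5556 J
n(NaOH) = 5.53 / 40.0 = 0.1383 mol
Temperature rose, so q_rxn = −|q_surr| = -5.556 kJ
ΔH = q_rxn / n = -40.17 kJ/mol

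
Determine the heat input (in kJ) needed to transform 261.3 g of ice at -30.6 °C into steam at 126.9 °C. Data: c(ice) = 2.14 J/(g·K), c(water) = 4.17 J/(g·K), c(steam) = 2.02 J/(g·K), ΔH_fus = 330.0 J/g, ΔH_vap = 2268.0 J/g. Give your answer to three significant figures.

q1 (heat ice -30.6→0.0 °C): 261.3 × 2.14 × 30.6 = 17111 J
q2 (melt at 0 °C): 261.3 × 330.0 = 86229 J
q3 (heat water 0.0→100.0 °C): 261.3 × 4.17 × 100.0 = 108962 J
q4 (vaporize at 100 °C): 261.3 × 2268.0 = 592628 J
q5 (heat steam 100.0→126.9 °C): 261.3 × 2.02 × 26.9 = 14199 J
Total: 17111 + 86229 + 108962 + 592628 + 14199 = 819129 J = 819 kJ

q = 819 kJ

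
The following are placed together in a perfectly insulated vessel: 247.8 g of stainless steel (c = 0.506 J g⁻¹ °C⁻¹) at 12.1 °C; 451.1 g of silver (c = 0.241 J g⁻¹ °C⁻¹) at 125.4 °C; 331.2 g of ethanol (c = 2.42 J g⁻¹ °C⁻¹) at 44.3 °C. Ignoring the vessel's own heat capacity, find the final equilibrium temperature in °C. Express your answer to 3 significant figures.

T_f = 48.9 °C

Σ mᵢcᵢ(T − Tᵢ) = 0  ⇒  T = Σ mᵢcᵢTᵢ / Σ mᵢcᵢ
Σ mᵢcᵢ = 247.8×0.506 + 451.1×0.241 + 331.2×2.42 = 1035.6059
Σ mᵢcᵢTᵢ = 125.3868×12.1 + 108.7151×125.4 + 801.504×44.3 = 50657
T = 50657 / 1035.6059 = 48.92 °C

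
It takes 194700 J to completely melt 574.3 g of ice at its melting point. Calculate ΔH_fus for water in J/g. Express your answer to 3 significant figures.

ΔH_fus = 339 J/g

ΔH_fus = q / m = 194700 / 574.3 = 339 J/g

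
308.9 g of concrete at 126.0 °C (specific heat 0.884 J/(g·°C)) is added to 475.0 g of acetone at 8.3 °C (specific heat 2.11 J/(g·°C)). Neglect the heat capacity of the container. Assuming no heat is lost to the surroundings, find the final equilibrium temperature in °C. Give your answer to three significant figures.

T_f = 33.5 °C

Heat lost by concrete = heat gained by acetone.
(308.9)(0.884)(126.0 − T) = (475.0)(2.11)(T − 8.3)
273.0676 (126.0 − T) = 1002.25 (T − 8.3)
34407 − 273.0676 T = 1002.25 T − 8318.7
42725.7 = 1275.3176 T
T = 33.50 °C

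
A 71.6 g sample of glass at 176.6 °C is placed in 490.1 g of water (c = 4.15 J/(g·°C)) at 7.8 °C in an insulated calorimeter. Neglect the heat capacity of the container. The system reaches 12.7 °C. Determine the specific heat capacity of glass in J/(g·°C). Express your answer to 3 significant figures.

c = 0.849 J/(g·°C)

q_gained = (490.1 × 4.15) × (12.7 − 7.8) = 9966 J
q_lost = 71.6 × c × (176.6 − 12.7) = 11735.24 c
Set equal: c = 9966 / 11735.24 = 0.849 J/(g·°C)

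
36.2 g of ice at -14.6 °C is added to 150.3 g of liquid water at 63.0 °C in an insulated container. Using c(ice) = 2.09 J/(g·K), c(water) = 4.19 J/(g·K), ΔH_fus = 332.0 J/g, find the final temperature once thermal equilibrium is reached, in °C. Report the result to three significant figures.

Heat to bring ice to 0 °C and melt it: q₁ = 36.2×2.09×14.6 + 36.2×332.0 = 13123 J
Heat the water can supply cooling to 0 °C: 150.3×4.19×63.0 = 39674.7 J > q₁, so all ice melts.
Energy balance: 150.3×4.19×(63.0 − T) = 13123 + 36.2×4.19×(T − 0)
629.757(63.0 − T) = 13123 + 151.678 T
39674.7 − 13123 = 781.435 T
T = 26551.7 / 781.435 = 33.98 °C

T_f = 34.0 °C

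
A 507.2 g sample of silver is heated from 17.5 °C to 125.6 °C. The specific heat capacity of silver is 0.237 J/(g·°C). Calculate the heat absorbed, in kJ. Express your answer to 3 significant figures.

q = m c ΔT = 507.2 × 0.237 × (125.6 − 17.5)
q = 507.2 × 0.237 × 108.1 = 12990 J = 13.0 kJ

q = 13.0 kJ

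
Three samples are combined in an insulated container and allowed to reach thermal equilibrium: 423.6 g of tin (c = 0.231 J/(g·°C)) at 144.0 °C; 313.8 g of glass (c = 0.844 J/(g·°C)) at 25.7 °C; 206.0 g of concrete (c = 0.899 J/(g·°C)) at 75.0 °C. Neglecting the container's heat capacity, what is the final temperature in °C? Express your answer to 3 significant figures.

Σ mᵢcᵢ(T − Tᵢ) = 0  ⇒  T = Σ mᵢcᵢTᵢ / Σ mᵢcᵢ
Σ mᵢcᵢ = 423.6×0.231 + 313.8×0.844 + 206.0×0.899 = 547.8928
Σ mᵢcᵢTᵢ = 97.8516×144.0 + 264.8472×25.7 + 185.194×75.0 = 34787
T = 34787 / 547.8928 = 63.49 °C

T_f = 63.5 °C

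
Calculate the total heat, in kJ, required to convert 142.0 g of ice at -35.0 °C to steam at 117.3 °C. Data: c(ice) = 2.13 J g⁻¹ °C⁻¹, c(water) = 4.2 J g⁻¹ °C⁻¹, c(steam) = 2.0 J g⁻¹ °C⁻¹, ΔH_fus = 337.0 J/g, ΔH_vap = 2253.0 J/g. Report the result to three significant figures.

q1 (heat ice -35.0→0.0 °C): 142.0 × 2.13 × 35.0 = 10586 J
q2 (melt at 0 °C): 142.0 × 337.0 = 47854 J
q3 (heat water 0.0→100.0 °C): 142.0 × 4.2 × 100.0 = 59640 J
q4 (vaporize at 100 °C): 142.0 × 2253.0 = 319926 J
q5 (heat steam 100.0→117.3 °C): 142.0 × 2.0 × 17.3 = 4913 J
Total: 10586 + 47854 + 59640 + 319926 + 4913 = 442919 J = 443 kJ

q = 443 kJ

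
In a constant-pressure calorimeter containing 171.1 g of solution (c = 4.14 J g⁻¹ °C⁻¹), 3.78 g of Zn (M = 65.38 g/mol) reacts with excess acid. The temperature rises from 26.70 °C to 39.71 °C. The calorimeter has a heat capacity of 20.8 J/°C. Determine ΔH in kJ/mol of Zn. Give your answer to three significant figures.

ΔH = -164 kJ/mol

|ΔT| = |39.71 − 26.70| = 13.01 °C
|q_surr| = (171.1 × 4.14 + 20.8) × 13.01 = 729.154 × 13.01 = 9486 J
n(Zn) = 3.78 / 65.38 = 0.05782 mol
Temperature rose, so q_rxn = −|q_surr| = -9.486 kJ
ΔH = q_rxn / n = -164.1 kJ/mol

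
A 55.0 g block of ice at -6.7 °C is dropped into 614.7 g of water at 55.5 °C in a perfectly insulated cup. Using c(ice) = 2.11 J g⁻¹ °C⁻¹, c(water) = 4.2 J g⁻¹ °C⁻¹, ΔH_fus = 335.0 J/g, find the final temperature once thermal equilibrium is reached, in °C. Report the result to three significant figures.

T_f = 44.1 °C

Heat to bring ice to 0 °C and melt it: q₁ = 55.0×2.11×6.7 + 55.0×335.0 = 19203 J
Heat the water can supply cooling to 0 °C: 614.7×4.2×55.5 = 143287 J > q₁, so all ice melts.
Energy balance: 614.7×4.2×(55.5 − T) = 19203 + 55.0×4.2×(T − 0)
2581.74(55.5 − T) = 19203 + 231 T
143287 − 19203 = 2812.74 T
T = 124084 / 2812.74 = 44.11 °C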